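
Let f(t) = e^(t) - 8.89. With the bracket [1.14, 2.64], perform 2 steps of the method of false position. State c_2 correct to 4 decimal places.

2.1303

f(1.140000) = -5.763232, f(2.640000) = 5.123204
step 1: c = 1.934093, f(c) = -1.972230 < 0 → new bracket [1.934093, 2.640000]
step 2: c = 2.130306, f(c) = -0.472561 < 0 → new bracket [2.130306, 2.640000]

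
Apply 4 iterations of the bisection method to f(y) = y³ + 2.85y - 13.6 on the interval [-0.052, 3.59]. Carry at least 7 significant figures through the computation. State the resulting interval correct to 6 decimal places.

[1.769000, 1.996625]

f(-0.052000) = -13.748341, f(3.590000) = 42.899779 (opposite signs)
step 1: m = 1.769000, f(m) = -3.022510 < 0 → root in [1.769000, 3.590000]
step 2: m = 2.679500, f(m) = 13.274635 > 0 → root in [1.769000, 2.679500]
step 3: m = 2.224250, f(m) = 3.743118 > 0 → root in [1.769000, 2.224250]
step 4: m = 1.996625, f(m) = 0.049950 > 0 → root in [1.769000, 1.996625]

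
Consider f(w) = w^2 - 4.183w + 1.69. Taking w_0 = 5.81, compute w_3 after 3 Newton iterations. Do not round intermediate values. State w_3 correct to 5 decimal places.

3.73160

Newton update: w ← w − f(w)/f'(w).
f'(w) = 2w - 4.183
w_0 = 5.810000: f = 11.142870, f' = 7.437000 → w_1 = 5.810000 - (11.142870)/(7.437000) = 4.311698
w_1 = 4.311698: f = 2.244908, f' = 4.440397 → w_2 = 4.311698 - (2.244908)/(4.440397) = 3.806133
w_2 = 3.806133: f = 0.255596, f' = 3.429267 → w_3 = 3.806133 - (0.255596)/(3.429267) = 3.731600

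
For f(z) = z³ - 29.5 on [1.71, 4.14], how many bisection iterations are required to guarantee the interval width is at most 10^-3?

12

Initial width b − a = 4.14 − 1.71 = 2.430000.
After n steps the width is (b−a)/2^n; need (b−a)/2^n ≤ 10^-3.
So n ≥ log₂(2.430000/10^-3) = log₂(2430.0000) ≈ 11.2467.
Hence n = 12.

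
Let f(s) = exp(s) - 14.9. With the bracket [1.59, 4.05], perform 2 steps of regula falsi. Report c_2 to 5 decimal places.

2.34238

f(1.590000) = -9.996251, f(4.050000) = 42.497457
step 1: c = 2.058452, f(c) = -7.066167 < 0 → new bracket [2.058452, 4.050000]
step 2: c = 2.342382, f(c) = -4.494004 < 0 → new bracket [2.342382, 4.050000]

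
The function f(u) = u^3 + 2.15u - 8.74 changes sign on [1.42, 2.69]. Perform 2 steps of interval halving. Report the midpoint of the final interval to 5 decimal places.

f(1.420000) = -2.823712, f(2.690000) = 16.508609 (opposite signs)
step 1: m = 2.055000, f(m) = 4.356566 > 0 → root in [1.420000, 2.055000]
step 2: m = 1.737500, f(m) = 0.240975 > 0 → root in [1.420000, 1.737500]
Midpoint of [1.420000, 1.737500] = 1.578750

1.57875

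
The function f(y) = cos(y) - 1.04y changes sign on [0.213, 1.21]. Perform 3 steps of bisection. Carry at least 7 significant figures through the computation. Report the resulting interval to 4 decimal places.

[0.7115, 0.8361]

f(0.213000) = 0.755881, f(1.210000) = -0.905381 (opposite signs)
step 1: m = 0.711500, f(m) = 0.017423 > 0 → root in [0.711500, 1.210000]
step 2: m = 0.960750, f(m) = -0.426275 < 0 → root in [0.711500, 0.960750]
step 3: m = 0.836125, f(m) = -0.199227 < 0 → root in [0.711500, 0.836125]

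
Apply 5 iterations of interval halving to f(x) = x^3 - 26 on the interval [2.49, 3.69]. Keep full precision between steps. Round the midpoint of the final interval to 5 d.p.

f(2.490000) = -10.561751, f(3.690000) = 24.243409 (opposite signs)
step 1: m = 3.090000, f(m) = 3.503629 > 0 → root in [2.490000, 3.090000]
step 2: m = 2.790000, f(m) = -4.282361 < 0 → root in [2.790000, 3.090000]
step 3: m = 2.940000, f(m) = -0.587816 < 0 → root in [2.940000, 3.090000]
step 4: m = 3.015000, f(m) = 1.407028 > 0 → root in [2.940000, 3.015000]
step 5: m = 2.977500, f(m) = 0.397045 > 0 → root in [2.940000, 2.977500]
Midpoint of [2.940000, 2.977500] = 2.958750

2.95875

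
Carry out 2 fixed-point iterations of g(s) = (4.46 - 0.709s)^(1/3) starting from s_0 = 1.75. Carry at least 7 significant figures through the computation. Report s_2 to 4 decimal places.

s_1 = g(1.750000) = 1.476562
s_2 = g(1.476562) = 1.505626

1.5056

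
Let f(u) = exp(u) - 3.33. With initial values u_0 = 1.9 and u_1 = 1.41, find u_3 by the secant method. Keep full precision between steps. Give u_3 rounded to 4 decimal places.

f(u_0) = 3.355894, f(u_1) = 0.765955
u_2 = 1.410000 - (0.765955)·(1.410000 - 1.900000)/(0.765955 - (3.355894)) = 1.265086; f(u_2) = 0.213398
u_3 = 1.265086 - (0.213398)·(1.265086 - 1.410000)/(0.213398 - (0.765955)) = 1.209120; f(u_3) = 0.020536

1.2091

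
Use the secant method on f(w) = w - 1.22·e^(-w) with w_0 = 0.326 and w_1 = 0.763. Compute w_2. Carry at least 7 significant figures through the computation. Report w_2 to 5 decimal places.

f(w_0) = -0.554602, f(w_1) = 0.194156
w_2 = 0.763000 - (0.194156)·(0.763000 - 0.326000)/(0.194156 - (-0.554602)) = 0.649684; f(w_2) = 0.012587

0.64968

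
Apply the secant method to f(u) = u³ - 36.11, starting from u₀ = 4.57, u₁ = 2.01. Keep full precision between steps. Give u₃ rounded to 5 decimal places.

f(u_0) = 59.333993, f(u_1) = -27.989399
u_2 = 2.010000 - (-27.989399)·(2.010000 - 4.570000)/(-27.989399 - (59.333993)) = 2.830546; f(u_2) = -13.431691
u_3 = 2.830546 - (-13.431691)·(2.830546 - 2.010000)/(-13.431691 - (-27.989399)) = 3.587624; f(u_3) = 10.066476

3.58762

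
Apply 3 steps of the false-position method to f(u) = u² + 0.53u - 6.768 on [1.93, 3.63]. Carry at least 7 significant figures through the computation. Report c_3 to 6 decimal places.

f(1.930000) = -2.020200, f(3.630000) = 8.332800
step 1: c = 2.261724, f(c) = -0.453890 < 0 → new bracket [2.261724, 3.630000]
step 2: c = 2.332405, f(c) = -0.091715 < 0 → new bracket [2.332405, 3.630000]
step 3: c = 2.346531, f(c) = -0.018131 < 0 → new bracket [2.346531, 3.630000]

2.346531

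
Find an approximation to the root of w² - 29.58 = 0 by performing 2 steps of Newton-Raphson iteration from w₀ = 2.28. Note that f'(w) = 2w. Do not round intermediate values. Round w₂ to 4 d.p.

5.7526

Newton update: w ← w − f(w)/f'(w).
w_0 = 2.280000: f = -24.381600, f' = 4.560000 → w_1 = 2.280000 - (-24.381600)/(4.560000) = 7.626842
w_1 = 7.626842: f = 28.588720, f' = 15.253684 → w_2 = 7.626842 - (28.588720)/(15.253684) = 5.752625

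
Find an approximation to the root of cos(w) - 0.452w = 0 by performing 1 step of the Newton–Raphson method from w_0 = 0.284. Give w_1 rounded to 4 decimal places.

1.4197

f'(w) = -sin(w) - 0.452
w_0 = 0.284000: f = 0.831574, f' = -0.732198 → w_1 = 0.284000 - (0.831574)/(-0.732198) = 1.419724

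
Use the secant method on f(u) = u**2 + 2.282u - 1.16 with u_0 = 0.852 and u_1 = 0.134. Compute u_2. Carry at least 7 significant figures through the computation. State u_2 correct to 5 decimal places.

Secant update: u_(k+1) = u_k − f(u_k)·(u_k − u_(k-1))/(f(u_k) − f(u_(k-1))).
f(u_0) = 1.510168, f(u_1) = -0.836256
u_2 = 0.134000 - (-0.836256)·(0.134000 - 0.852000)/(-0.836256 - (1.510168)) = 0.389892; f(u_2) = -0.118250

0.38989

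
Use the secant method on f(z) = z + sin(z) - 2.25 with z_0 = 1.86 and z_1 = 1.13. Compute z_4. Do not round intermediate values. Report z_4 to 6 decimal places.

f(z_0) = 0.568471, f(z_1) = -0.215588
z_2 = 1.130000 - (-0.215588)·(1.130000 - 1.860000)/(-0.215588 - (0.568471)) = 1.330724; f(z_2) = 0.052044
z_3 = 1.330724 - (0.052044)·(1.330724 - 1.130000)/(0.052044 - (-0.215588)) = 1.291690; f(z_3) = 0.002993
z_4 = 1.291690 - (0.002993)·(1.291690 - 1.330724)/(0.002993 - (0.052044)) = 1.289309; f(z_4) = -0.000048

1.289309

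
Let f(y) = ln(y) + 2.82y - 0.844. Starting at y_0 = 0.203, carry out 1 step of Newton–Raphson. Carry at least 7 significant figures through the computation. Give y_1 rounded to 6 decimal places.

f'(y) = 1/y + 2.82
y_0 = 0.203000: f = -1.866089, f' = 7.746108 → y_1 = 0.203000 - (-1.866089)/(7.746108) = 0.443907

0.443907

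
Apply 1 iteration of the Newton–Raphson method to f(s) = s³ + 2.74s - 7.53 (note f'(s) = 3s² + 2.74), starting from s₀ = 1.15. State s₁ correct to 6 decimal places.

1.576109

s_0 = 1.150000: f = -2.858125, f' = 6.707500 → s_1 = 1.150000 - (-2.858125)/(6.707500) = 1.576109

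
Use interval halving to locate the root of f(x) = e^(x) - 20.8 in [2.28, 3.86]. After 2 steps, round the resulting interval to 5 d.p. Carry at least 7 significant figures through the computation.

f(2.280000) = -11.023320, f(3.860000) = 26.665351 (opposite signs)
step 1: m = 3.070000, f(m) = 0.741903 > 0 → root in [2.280000, 3.070000]
step 2: m = 2.675000, f(m) = -6.287650 < 0 → root in [2.675000, 3.070000]

[2.67500, 3.07000]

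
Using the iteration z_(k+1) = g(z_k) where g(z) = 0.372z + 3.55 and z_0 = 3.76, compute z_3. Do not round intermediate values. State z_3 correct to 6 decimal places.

z_1 = g(3.760000) = 4.948720
z_2 = g(4.948720) = 5.390924
z_3 = g(5.390924) = 5.555424

5.555424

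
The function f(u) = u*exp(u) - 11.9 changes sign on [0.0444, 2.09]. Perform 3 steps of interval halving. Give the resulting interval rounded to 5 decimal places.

[1.83430, 2.09000]

f(0.044400) = -11.853584, f(2.090000) = 4.997473 (opposite signs)
step 1: m = 1.067200, f(m) = -8.797406 < 0 → root in [1.067200, 2.090000]
step 2: m = 1.578600, f(m) = -4.246689 < 0 → root in [1.578600, 2.090000]
step 3: m = 1.834300, f(m) = -0.415906 < 0 → root in [1.834300, 2.090000]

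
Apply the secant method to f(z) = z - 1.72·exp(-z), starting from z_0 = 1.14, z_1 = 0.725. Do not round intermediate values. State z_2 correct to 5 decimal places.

0.78924

f(z_0) = 0.589911, f(z_1) = -0.108038
z_2 = 0.725000 - (-0.108038)·(0.725000 - 1.140000)/(-0.108038 - (0.589911)) = 0.789239; f(z_2) = 0.008032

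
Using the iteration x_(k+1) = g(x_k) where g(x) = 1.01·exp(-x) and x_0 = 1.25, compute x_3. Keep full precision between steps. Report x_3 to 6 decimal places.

x_1 = g(1.250000) = 0.289370
x_2 = g(0.289370) = 0.756223
x_3 = g(0.756223) = 0.474131

0.474131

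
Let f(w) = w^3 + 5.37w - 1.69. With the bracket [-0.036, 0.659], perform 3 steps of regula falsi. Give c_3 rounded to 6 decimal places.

0.309103

f(-0.036000) = -1.883367, f(0.659000) = 2.135021
step 1: c = 0.289738, f(c) = -0.109786 < 0 → new bracket [0.289738, 0.659000]
step 2: c = 0.307797, f(c) = -0.007970 < 0 → new bracket [0.307797, 0.659000]
step 3: c = 0.309103, f(c) = -0.000583 < 0 → new bracket [0.309103, 0.659000]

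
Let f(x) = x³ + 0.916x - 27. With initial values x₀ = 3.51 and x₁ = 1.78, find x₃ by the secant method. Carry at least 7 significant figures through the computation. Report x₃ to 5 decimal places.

3.02629

f(x_0) = 19.458711, f(x_1) = -19.729768
x_2 = 1.780000 - (-19.729768)·(1.780000 - 3.510000)/(-19.729768 - (19.458711)) = 2.650983; f(x_2) = -5.941358
x_3 = 2.650983 - (-5.941358)·(2.650983 - 1.780000)/(-5.941358 - (-19.729768)) = 3.026285; f(x_3) = 3.488015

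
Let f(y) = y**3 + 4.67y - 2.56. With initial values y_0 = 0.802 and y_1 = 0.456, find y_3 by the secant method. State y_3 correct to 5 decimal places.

f(y_0) = 1.701190, f(y_1) = -0.335661
y_2 = 0.456000 - (-0.335661)·(0.456000 - 0.802000)/(-0.335661 - (1.701190)) = 0.513019; f(y_2) = -0.029182
y_3 = 0.513019 - (-0.029182)·(0.513019 - 0.456000)/(-0.029182 - (-0.335661)) = 0.518448; f(y_3) = 0.000504

0.51845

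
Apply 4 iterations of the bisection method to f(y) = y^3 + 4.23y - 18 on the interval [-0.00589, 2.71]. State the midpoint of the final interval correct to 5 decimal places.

2.11590

f(-0.005890) = -18.024915, f(2.710000) = 13.365811 (opposite signs)
step 1: m = 1.352055, f(m) = -9.809180 < 0 → root in [1.352055, 2.710000]
step 2: m = 2.031027, f(m) = -1.030618 < 0 → root in [2.031027, 2.710000]
step 3: m = 2.370514, f(m) = 5.347985 > 0 → root in [2.031027, 2.370514]
step 4: m = 2.200771, f(m) = 1.968453 > 0 → root in [2.031027, 2.200771]
Midpoint of [2.031027, 2.200771] = 2.115899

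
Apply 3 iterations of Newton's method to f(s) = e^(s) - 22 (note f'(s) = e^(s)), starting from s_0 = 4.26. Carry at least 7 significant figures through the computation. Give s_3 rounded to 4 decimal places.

s_0 = 4.260000: f = 48.809983, f' = 70.809983 → s_1 = 4.260000 - (48.809983)/(70.809983) = 3.570691
s_1 = 3.570691: f = 13.541131, f' = 35.541131 → s_2 = 3.570691 - (13.541131)/(35.541131) = 3.189692
s_2 = 3.189692: f = 2.280942, f' = 24.280942 → s_3 = 3.189692 - (2.280942)/(24.280942) = 3.095752

3.0958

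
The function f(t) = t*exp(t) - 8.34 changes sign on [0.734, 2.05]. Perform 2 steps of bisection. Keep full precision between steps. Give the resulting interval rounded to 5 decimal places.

f(0.734000) = -6.810786, f(2.050000) = 7.584197 (opposite signs)
step 1: m = 1.392000, f(m) = -2.740140 < 0 → root in [1.392000, 2.050000]
step 2: m = 1.721000, f(m) = 1.280589 > 0 → root in [1.392000, 1.721000]

[1.39200, 1.72100]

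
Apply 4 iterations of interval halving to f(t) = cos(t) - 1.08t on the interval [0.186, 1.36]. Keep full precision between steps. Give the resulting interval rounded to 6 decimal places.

f(0.186000) = 0.781872, f(1.360000) = -1.259561 (opposite signs)
step 1: m = 0.773000, f(m) = -0.119021 < 0 → root in [0.186000, 0.773000]
step 2: m = 0.479500, f(m) = 0.369366 > 0 → root in [0.479500, 0.773000]
step 3: m = 0.626250, f(m) = 0.133881 > 0 → root in [0.626250, 0.773000]
step 4: m = 0.699625, f(m) = 0.009489 > 0 → root in [0.699625, 0.773000]

[0.699625, 0.773000]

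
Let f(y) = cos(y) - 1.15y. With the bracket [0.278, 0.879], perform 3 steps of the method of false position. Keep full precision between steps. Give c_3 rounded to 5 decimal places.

0.67748

f(0.278000) = 0.641906, f(0.879000) = -0.372928
step 1: c = 0.658146, f(c) = 0.034259 > 0 → new bracket [0.658146, 0.879000]
step 2: c = 0.676728, f(c) = 0.001389 > 0 → new bracket [0.676728, 0.879000]
step 3: c = 0.677478, f(c) = 0.000056 > 0 → new bracket [0.677478, 0.879000]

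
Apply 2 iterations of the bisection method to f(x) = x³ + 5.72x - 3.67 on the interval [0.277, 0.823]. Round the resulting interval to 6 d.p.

f(0.277000) = -2.064306, f(0.823000) = 1.595002 (opposite signs)
step 1: m = 0.550000, f(m) = -0.357625 < 0 → root in [0.550000, 0.823000]
step 2: m = 0.686500, f(m) = 0.580315 > 0 → root in [0.550000, 0.686500]

[0.550000, 0.686500]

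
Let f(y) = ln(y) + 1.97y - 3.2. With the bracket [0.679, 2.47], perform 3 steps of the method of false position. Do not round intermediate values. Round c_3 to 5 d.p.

False-position update: c = (a·f(b) − b·f(a))/(f(b) − f(a)); replace the endpoint whose sign matches f(c).
f(0.679000) = -2.249504, f(2.470000) = 2.570118
step 1: c = 1.514929, f(c) = 0.199779 > 0 → new bracket [0.679000, 1.514929]
step 2: c = 1.446745, f(c) = 0.019405 > 0 → new bracket [0.679000, 1.446745]
step 3: c = 1.440179, f(c) = 0.001921 > 0 → new bracket [0.679000, 1.440179]

1.44018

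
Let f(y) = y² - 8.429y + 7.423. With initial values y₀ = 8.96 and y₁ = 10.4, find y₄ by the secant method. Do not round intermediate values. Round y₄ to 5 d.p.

Secant update: y_(k+1) = y_k − f(y_k)·(y_k − y_(k-1))/(f(y_k) − f(y_(k-1))).
f(y_0) = 12.180760, f(y_1) = 27.921400
y_2 = 10.400000 - (27.921400)·(10.400000 - 8.960000)/(27.921400 - (12.180760)) = 7.845668; f(y_2) = 2.846373
y_3 = 7.845668 - (2.846373)·(7.845668 - 10.400000)/(2.846373 - (27.921400)) = 7.555715; f(y_3) = 0.824709
y_4 = 7.555715 - (0.824709)·(7.555715 - 7.845668)/(0.824709 - (2.846373)) = 7.437433; f(y_4) = 0.048287

7.43743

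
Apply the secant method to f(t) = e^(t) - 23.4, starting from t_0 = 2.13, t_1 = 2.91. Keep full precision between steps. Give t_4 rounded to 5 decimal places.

3.15133

f(t_0) = -14.985133, f(t_1) = -5.043201
t_2 = 2.910000 - (-5.043201)·(2.910000 - 2.130000)/(-5.043201 - (-14.985133)) = 3.305667; f(t_2) = 3.866730
t_3 = 3.305667 - (3.866730)·(3.305667 - 2.910000)/(3.866730 - (-5.043201)) = 3.133956; f(t_3) = -0.435359
t_4 = 3.133956 - (-0.435359)·(3.133956 - 3.305667)/(-0.435359 - (3.866730)) = 3.151332; f(t_4) = -0.032822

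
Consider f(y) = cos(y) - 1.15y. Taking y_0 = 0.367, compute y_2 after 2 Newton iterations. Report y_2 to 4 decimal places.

0.6777

f'(y) = -sin(y) - 1.15
y_0 = 0.367000: f = 0.511358, f' = -1.508817 → y_1 = 0.367000 - (0.511358)/(-1.508817) = 0.705913
y_1 = 0.705913: f = -0.050781, f' = -1.798729 → y_2 = 0.705913 - (-0.050781)/(-1.798729) = 0.677682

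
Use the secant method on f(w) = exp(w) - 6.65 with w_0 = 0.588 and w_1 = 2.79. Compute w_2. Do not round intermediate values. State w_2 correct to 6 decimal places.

f(w_0) = -4.849616, f(w_1) = 9.631020
w_2 = 2.790000 - (9.631020)·(2.790000 - 0.588000)/(9.631020 - (-4.849616)) = 1.325458; f(w_2) = -2.886093

1.325458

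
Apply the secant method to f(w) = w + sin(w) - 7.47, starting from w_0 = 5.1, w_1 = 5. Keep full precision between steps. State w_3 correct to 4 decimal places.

6.9644

f(w_0) = -3.295815, f(w_1) = -3.428924
w_2 = 5.000000 - (-3.428924)·(5.000000 - 5.100000)/(-3.428924 - (-3.295815)) = 7.576016; f(w_2) = 1.067632
w_3 = 7.576016 - (1.067632)·(7.576016 - 5.000000)/(1.067632 - (-3.428924)) = 6.964384; f(w_3) = 0.124109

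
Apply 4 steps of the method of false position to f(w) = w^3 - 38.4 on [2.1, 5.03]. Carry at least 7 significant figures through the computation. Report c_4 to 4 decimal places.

3.3441

False-position update: c = (a·f(b) − b·f(a))/(f(b) − f(a)); replace the endpoint whose sign matches f(c).
f(2.100000) = -29.139000, f(5.030000) = 88.863527
step 1: c = 2.823521, f(c) = -15.890133 < 0 → new bracket [2.823521, 5.030000]
step 2: c = 3.158223, f(c) = -6.898719 < 0 → new bracket [3.158223, 5.030000]
step 3: c = 3.293066, f(c) = -2.689072 < 0 → new bracket [3.293066, 5.030000]
step 4: c = 3.344083, f(c) = -1.003497 < 0 → new bracket [3.344083, 5.030000]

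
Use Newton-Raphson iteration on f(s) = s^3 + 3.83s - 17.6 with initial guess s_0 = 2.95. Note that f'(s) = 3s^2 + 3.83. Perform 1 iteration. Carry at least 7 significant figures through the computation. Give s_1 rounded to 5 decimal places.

2.30296

s_0 = 2.950000: f = 19.370875, f' = 29.937500 → s_1 = 2.950000 - (19.370875)/(29.937500) = 2.302956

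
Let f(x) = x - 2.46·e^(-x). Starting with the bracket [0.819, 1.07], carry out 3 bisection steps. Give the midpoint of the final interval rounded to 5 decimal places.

0.96019

f(0.819000) = -0.265546, f(1.070000) = 0.226199 (opposite signs)
step 1: m = 0.944500, f(m) = -0.012130 < 0 → root in [0.944500, 1.070000]
step 2: m = 1.007250, f(m) = 0.108804 > 0 → root in [0.944500, 1.007250]
step 3: m = 0.975875, f(m) = 0.048793 > 0 → root in [0.944500, 0.975875]
Midpoint of [0.944500, 0.975875] = 0.960187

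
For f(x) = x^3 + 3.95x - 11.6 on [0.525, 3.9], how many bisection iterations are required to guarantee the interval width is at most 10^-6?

22

Initial width b − a = 3.9 − 0.525 = 3.375000.
After n steps the width is (b−a)/2^n; need (b−a)/2^n ≤ 10^-6.
So n ≥ log₂(3.375000/10^-6) = log₂(3375000.0000) ≈ 21.6865.
Hence n = 22.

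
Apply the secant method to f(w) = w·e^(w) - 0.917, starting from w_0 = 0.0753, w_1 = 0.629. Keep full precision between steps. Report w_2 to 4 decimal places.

Secant update: w_(k+1) = w_k − f(w_k)·(w_k − w_(k-1))/(f(w_k) − f(w_(k-1))).
f(w_0) = -0.835811, f(w_1) = 0.262837
w_2 = 0.629000 - (0.262837)·(0.629000 - 0.075300)/(0.262837 - (-0.835811)) = 0.496535; f(w_2) = -0.101185

0.4965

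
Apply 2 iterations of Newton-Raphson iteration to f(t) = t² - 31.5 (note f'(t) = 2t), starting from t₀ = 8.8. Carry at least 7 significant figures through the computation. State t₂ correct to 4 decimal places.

5.6394

Newton update: t ← t − f(t)/f'(t).
t_0 = 8.800000: f = 45.940000, f' = 17.600000 → t_1 = 8.800000 - (45.940000)/(17.600000) = 6.189773
t_1 = 6.189773: f = 6.813286, f' = 12.379545 → t_2 = 6.189773 - (6.813286)/(12.379545) = 5.639406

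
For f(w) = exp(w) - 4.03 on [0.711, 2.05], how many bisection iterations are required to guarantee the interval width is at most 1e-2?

8

Initial width b − a = 2.05 − 0.711 = 1.339000.
After n steps the width is (b−a)/2^n; need (b−a)/2^n ≤ 1e-2.
So n ≥ log₂(1.339000/1e-2) = log₂(133.9000) ≈ 7.0650.
Hence n = 8.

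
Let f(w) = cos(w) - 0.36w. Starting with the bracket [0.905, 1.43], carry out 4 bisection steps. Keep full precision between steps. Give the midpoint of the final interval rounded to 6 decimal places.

f(0.905000) = 0.291886, f(1.430000) = -0.374468 (opposite signs)
step 1: m = 1.167500, f(m) = -0.027848 < 0 → root in [0.905000, 1.167500]
step 2: m = 1.036250, f(m) = 0.136401 > 0 → root in [1.036250, 1.167500]
step 3: m = 1.101875, f(m) = 0.055249 > 0 → root in [1.101875, 1.167500]
step 4: m = 1.134688, f(m) = 0.013928 > 0 → root in [1.134688, 1.167500]
Midpoint of [1.134688, 1.167500] = 1.151094

1.151094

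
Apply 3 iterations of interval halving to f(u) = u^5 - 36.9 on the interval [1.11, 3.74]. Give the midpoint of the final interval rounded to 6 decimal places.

f(1.110000) = -35.214942, f(3.740000) = 694.842047 (opposite signs)
step 1: m = 2.425000, f(m) = 46.960745 > 0 → root in [1.110000, 2.425000]
step 2: m = 1.767500, f(m) = -19.649682 < 0 → root in [1.767500, 2.425000]
step 3: m = 2.096250, f(m) = 3.577658 > 0 → root in [1.767500, 2.096250]
Midpoint of [1.767500, 2.096250] = 1.931875

1.931875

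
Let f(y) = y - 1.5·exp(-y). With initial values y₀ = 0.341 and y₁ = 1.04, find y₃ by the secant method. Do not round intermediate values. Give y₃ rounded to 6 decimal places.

f(y_0) = -0.725588, f(y_1) = 0.509818
y_2 = 1.040000 - (0.509818)·(1.040000 - 0.341000)/(0.509818 - (-0.725588)) = 0.751542; f(y_2) = 0.044084
y_3 = 0.751542 - (0.044084)·(0.751542 - 1.040000)/(0.044084 - (0.509818)) = 0.724238; f(y_3) = -0.002802

0.724238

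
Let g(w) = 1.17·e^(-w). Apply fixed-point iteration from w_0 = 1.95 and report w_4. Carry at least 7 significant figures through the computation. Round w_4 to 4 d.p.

w_1 = g(1.950000) = 0.166461
w_2 = g(0.166461) = 0.990588
w_3 = g(0.990588) = 0.434489
w_4 = g(0.434489) = 0.757686

0.7577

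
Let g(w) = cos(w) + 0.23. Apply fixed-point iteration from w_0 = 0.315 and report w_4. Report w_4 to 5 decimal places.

0.72797

w_1 = g(0.315000) = 1.180796
w_2 = g(1.180796) = 0.610188
w_3 = g(0.610188) = 1.049540
w_4 = g(1.049540) = 0.727970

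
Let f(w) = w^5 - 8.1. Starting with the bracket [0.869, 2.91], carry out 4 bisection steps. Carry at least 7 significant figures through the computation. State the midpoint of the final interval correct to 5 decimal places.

f(0.869000) = -7.604437, f(2.910000) = 200.572368 (opposite signs)
step 1: m = 1.889500, f(m) = 15.984325 > 0 → root in [0.869000, 1.889500]
step 2: m = 1.379250, f(m) = -3.108685 < 0 → root in [1.379250, 1.889500]
step 3: m = 1.634375, f(m) = 3.561611 > 0 → root in [1.379250, 1.634375]
step 4: m = 1.506812, f(m) = -0.332235 < 0 → root in [1.506812, 1.634375]
Midpoint of [1.506812, 1.634375] = 1.570594

1.57059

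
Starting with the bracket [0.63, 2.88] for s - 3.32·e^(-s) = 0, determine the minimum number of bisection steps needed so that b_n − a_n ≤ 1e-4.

Initial width b − a = 2.88 − 0.63 = 2.250000.
After n steps the width is (b−a)/2^n; need (b−a)/2^n ≤ 1e-4.
So n ≥ log₂(2.250000/1e-4) = log₂(22500.0000) ≈ 14.4576.
Hence n = 15.

15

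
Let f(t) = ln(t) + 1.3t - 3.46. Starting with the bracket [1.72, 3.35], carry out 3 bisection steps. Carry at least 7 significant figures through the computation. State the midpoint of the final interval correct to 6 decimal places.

f(1.720000) = -0.681676, f(3.350000) = 2.103960 (opposite signs)
step 1: m = 2.535000, f(m) = 0.765694 > 0 → root in [1.720000, 2.535000]
step 2: m = 2.127500, f(m) = 0.060698 > 0 → root in [1.720000, 2.127500]
step 3: m = 1.923750, f(m) = -0.304849 < 0 → root in [1.923750, 2.127500]
Midpoint of [1.923750, 2.127500] = 2.025625

2.025625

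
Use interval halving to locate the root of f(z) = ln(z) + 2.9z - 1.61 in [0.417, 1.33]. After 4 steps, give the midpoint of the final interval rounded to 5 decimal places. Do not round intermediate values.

f(0.417000) = -1.275369, f(1.330000) = 2.532179 (opposite signs)
step 1: m = 0.873500, f(m) = 0.787903 > 0 → root in [0.417000, 0.873500]
step 2: m = 0.645250, f(m) = -0.176892 < 0 → root in [0.645250, 0.873500]
step 3: m = 0.759375, f(m) = 0.316928 > 0 → root in [0.645250, 0.759375]
step 4: m = 0.702313, f(m) = 0.073329 > 0 → root in [0.645250, 0.702313]
Midpoint of [0.645250, 0.702313] = 0.673781

0.67378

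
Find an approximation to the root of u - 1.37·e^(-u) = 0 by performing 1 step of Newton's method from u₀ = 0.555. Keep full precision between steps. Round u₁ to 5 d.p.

Newton update: u ← u − f(u)/f'(u).
f'(u) = 1 + 1.37·e^(-u)
u_0 = 0.555000: f = -0.231479, f' = 1.786479 → u_1 = 0.555000 - (-0.231479)/(1.786479) = 0.684573

0.68457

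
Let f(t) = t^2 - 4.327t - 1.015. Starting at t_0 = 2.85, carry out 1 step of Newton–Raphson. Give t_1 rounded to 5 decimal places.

Newton update: t ← t − f(t)/f'(t).
f'(t) = 2t - 4.327
t_0 = 2.850000: f = -5.224450, f' = 1.373000 → t_1 = 2.850000 - (-5.224450)/(1.373000) = 6.655135

6.65513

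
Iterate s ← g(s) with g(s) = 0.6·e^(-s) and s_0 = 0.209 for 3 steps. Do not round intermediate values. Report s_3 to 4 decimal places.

0.4150

s_1 = g(0.209000) = 0.486837
s_2 = g(0.486837) = 0.368740
s_3 = g(0.368740) = 0.414963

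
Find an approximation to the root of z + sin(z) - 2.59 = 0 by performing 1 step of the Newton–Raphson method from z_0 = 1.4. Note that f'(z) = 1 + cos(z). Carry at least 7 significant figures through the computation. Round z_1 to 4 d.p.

1.5748

z_0 = 1.400000: f = -0.204550, f' = 1.169967 → z_1 = 1.400000 - (-0.204550)/(1.169967) = 1.574834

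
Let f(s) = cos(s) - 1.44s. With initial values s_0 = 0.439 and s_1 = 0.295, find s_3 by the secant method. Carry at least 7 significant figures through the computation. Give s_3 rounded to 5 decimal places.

0.57995

Secant update: s_(k+1) = s_k − f(s_k)·(s_k − s_(k-1))/(f(s_k) − f(s_(k-1))).
f(s_0) = 0.273017, f(s_1) = 0.532002
s_2 = 0.295000 - (0.532002)·(0.295000 - 0.439000)/(0.532002 - (0.273017)) = 0.590802; f(s_2) = -0.020261
s_3 = 0.590802 - (-0.020261)·(0.590802 - 0.295000)/(-0.020261 - (0.532002)) = 0.579950; f(s_3) = 0.001362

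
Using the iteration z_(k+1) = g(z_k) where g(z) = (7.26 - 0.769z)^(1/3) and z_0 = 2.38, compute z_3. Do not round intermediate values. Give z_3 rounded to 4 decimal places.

z_1 = g(2.380000) = 1.757630
z_2 = g(1.757630) = 1.807824
z_3 = g(1.807824) = 1.803879

1.8039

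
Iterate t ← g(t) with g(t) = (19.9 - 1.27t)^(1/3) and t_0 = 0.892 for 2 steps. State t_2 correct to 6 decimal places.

t_1 = g(0.892000) = 2.657457
t_2 = g(2.657457) = 2.547108

2.547108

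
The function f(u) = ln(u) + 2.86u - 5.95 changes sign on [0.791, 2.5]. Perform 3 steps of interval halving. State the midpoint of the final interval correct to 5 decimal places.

f(0.791000) = -3.922197, f(2.500000) = 2.116291 (opposite signs)
step 1: m = 1.645500, f(m) = -0.745826 < 0 → root in [1.645500, 2.500000]
step 2: m = 2.072750, f(m) = 0.706941 > 0 → root in [1.645500, 2.072750]
step 3: m = 1.859125, f(m) = -0.012797 < 0 → root in [1.859125, 2.072750]
Midpoint of [1.859125, 2.072750] = 1.965938

1.96594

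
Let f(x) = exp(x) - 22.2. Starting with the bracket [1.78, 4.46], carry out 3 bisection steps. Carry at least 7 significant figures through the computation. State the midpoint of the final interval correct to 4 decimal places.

f(1.780000) = -16.270144, f(4.460000) = 64.287509 (opposite signs)
step 1: m = 3.120000, f(m) = 0.446380 > 0 → root in [1.780000, 3.120000]
step 2: m = 2.450000, f(m) = -10.611653 < 0 → root in [2.450000, 3.120000]
step 3: m = 2.785000, f(m) = -6.000182 < 0 → root in [2.785000, 3.120000]
Midpoint of [2.785000, 3.120000] = 2.952500

2.9525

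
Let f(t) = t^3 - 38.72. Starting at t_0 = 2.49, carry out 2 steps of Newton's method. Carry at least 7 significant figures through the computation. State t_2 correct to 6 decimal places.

f'(t) = 3t^2
t_0 = 2.490000: f = -23.281751, f' = 18.600300 → t_1 = 2.490000 - (-23.281751)/(18.600300) = 3.741687
t_1 = 3.741687: f = 13.664441, f' = 42.000662 → t_2 = 3.741687 - (13.664441)/(42.000662) = 3.416348

3.416348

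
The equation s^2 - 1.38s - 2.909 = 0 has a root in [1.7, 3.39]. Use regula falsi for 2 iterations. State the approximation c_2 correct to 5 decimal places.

False-position update: c = (a·f(b) − b·f(a))/(f(b) − f(a)); replace the endpoint whose sign matches f(c).
f(1.700000) = -2.365000, f(3.390000) = 3.904900
step 1: c = 2.337466, f(c) = -0.670955 < 0 → new bracket [2.337466, 3.390000]
step 2: c = 2.491799, f(c) = -0.138622 < 0 → new bracket [2.491799, 3.390000]

2.49180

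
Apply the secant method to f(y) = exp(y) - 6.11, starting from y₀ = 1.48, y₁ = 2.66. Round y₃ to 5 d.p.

f(y_0) = -1.717054, f(y_1) = 8.186289
y_2 = 2.660000 - (8.186289)·(2.660000 - 1.480000)/(8.186289 - (-1.717054)) = 1.684590; f(y_2) = -0.719760
y_3 = 1.684590 - (-0.719760)·(1.684590 - 2.660000)/(-0.719760 - (8.186289)) = 1.763420; f(y_3) = -0.277652

1.76342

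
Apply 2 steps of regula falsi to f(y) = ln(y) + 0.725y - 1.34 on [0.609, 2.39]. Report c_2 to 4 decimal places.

1.4196

f(0.609000) = -1.394412, f(2.390000) = 1.264043
step 1: c = 1.543169, f(c) = 0.212636 > 0 → new bracket [0.609000, 1.543169]
step 2: c = 1.419565, f(c) = 0.039535 > 0 → new bracket [0.609000, 1.419565]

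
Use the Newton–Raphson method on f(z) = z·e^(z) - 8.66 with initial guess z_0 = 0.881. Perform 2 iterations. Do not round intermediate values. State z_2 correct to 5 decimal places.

1.87775

f'(z) = (z + 1)·e^(z)
z_0 = 0.881000: f = -6.533872, f' = 4.539440 → z_1 = 0.881000 - (-6.533872)/(4.539440) = 2.320357
z_1 = 2.320357: f = 14.959615, f' = 33.798918 → z_2 = 2.320357 - (14.959615)/(33.798918) = 1.877750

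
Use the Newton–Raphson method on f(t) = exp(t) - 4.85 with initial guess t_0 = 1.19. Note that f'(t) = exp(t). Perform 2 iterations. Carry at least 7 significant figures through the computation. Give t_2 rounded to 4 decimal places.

1.5826

t_0 = 1.190000: f = -1.562919, f' = 3.287081 → t_1 = 1.190000 - (-1.562919)/(3.287081) = 1.665473
t_1 = 1.665473: f = 0.438175, f' = 5.288175 → t_2 = 1.665473 - (0.438175)/(5.288175) = 1.582614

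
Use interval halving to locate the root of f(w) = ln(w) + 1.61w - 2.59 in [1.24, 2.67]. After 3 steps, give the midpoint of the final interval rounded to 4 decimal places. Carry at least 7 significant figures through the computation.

f(1.240000) = -0.378489, f(2.670000) = 2.690778 (opposite signs)
step 1: m = 1.955000, f(m) = 1.227940 > 0 → root in [1.240000, 1.955000]
step 2: m = 1.597500, f(m) = 0.450415 > 0 → root in [1.240000, 1.597500]
step 3: m = 1.418750, f(m) = 0.043964 > 0 → root in [1.240000, 1.418750]
Midpoint of [1.240000, 1.418750] = 1.329375

1.3294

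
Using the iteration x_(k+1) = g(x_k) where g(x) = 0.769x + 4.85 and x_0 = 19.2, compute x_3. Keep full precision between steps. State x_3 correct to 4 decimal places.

20.1791

x_1 = g(19.200000) = 19.614800
x_2 = g(19.614800) = 19.933781
x_3 = g(19.933781) = 20.179078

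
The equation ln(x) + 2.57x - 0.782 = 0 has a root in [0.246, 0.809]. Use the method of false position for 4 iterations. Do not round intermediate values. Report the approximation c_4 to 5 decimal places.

f(0.246000) = -1.552204, f(0.809000) = 1.085174
step 1: c = 0.577348, f(c) = 0.152476 > 0 → new bracket [0.246000, 0.577348]
step 2: c = 0.547711, f(c) = 0.023609 > 0 → new bracket [0.246000, 0.547711]
step 3: c = 0.543191, f(c) = 0.003705 > 0 → new bracket [0.246000, 0.543191]
step 4: c = 0.542483, f(c) = 0.000583 > 0 → new bracket [0.246000, 0.542483]

0.54248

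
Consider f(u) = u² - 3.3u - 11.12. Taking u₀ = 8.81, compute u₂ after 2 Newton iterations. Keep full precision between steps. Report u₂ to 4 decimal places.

5.4456

Newton update: u ← u − f(u)/f'(u).
f'(u) = 2u - 3.3
u_0 = 8.810000: f = 37.423100, f' = 14.320000 → u_1 = 8.810000 - (37.423100)/(14.320000) = 6.196655
u_1 = 6.196655: f = 6.829572, f' = 9.093310 → u_2 = 6.196655 - (6.829572)/(9.093310) = 5.445600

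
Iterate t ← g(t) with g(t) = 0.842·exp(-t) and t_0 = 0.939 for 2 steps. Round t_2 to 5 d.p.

t_1 = g(0.939000) = 0.329238
t_2 = g(0.329238) = 0.605795

0.60580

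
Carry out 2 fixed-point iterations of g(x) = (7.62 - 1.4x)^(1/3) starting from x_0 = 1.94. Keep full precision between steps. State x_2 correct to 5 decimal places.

x_1 = g(1.940000) = 1.698961
x_2 = g(1.698961) = 1.737070

1.73707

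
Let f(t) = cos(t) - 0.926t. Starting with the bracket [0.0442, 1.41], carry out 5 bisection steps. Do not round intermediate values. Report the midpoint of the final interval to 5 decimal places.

f(0.044200) = 0.958094, f(1.410000) = -1.145556 (opposite signs)
step 1: m = 0.727100, f(m) = 0.073811 > 0 → root in [0.727100, 1.410000]
step 2: m = 1.068550, f(m) = -0.508082 < 0 → root in [0.727100, 1.068550]
step 3: m = 0.897825, f(m) = -0.208074 < 0 → root in [0.727100, 0.897825]
step 4: m = 0.812462, f(m) = -0.064627 < 0 → root in [0.727100, 0.812462]
step 5: m = 0.769781, f(m) = 0.005245 > 0 → root in [0.769781, 0.812462]
Midpoint of [0.769781, 0.812462] = 0.791122

0.79112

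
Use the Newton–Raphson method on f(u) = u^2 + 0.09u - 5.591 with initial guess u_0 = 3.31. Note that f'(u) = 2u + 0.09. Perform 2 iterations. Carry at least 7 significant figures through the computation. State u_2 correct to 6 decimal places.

u_0 = 3.310000: f = 5.663000, f' = 6.710000 → u_1 = 3.310000 - (5.663000)/(6.710000) = 2.466036
u_1 = 2.466036: f = 0.712276, f' = 5.022072 → u_2 = 2.466036 - (0.712276)/(5.022072) = 2.324207

2.324207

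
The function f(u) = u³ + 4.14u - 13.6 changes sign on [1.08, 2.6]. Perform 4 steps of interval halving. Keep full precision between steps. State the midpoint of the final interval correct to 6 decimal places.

1.792500

f(1.080000) = -7.869088, f(2.600000) = 14.740000 (opposite signs)
step 1: m = 1.840000, f(m) = 0.247104 > 0 → root in [1.080000, 1.840000]
step 2: m = 1.460000, f(m) = -4.443464 < 0 → root in [1.460000, 1.840000]
step 3: m = 1.650000, f(m) = -2.276875 < 0 → root in [1.650000, 1.840000]
step 4: m = 1.745000, f(m) = -1.062131 < 0 → root in [1.745000, 1.840000]
Midpoint of [1.745000, 1.840000] = 1.792500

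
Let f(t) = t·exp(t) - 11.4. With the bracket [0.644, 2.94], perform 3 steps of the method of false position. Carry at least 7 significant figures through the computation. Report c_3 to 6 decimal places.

1.556152

f(0.644000) = -10.173771, f(2.940000) = 44.212588
step 1: c = 1.073501, f(c) = -8.259363 < 0 → new bracket [1.073501, 2.940000]
step 2: c = 1.367298, f(c) = -6.033726 < 0 → new bracket [1.367298, 2.940000]
step 3: c = 1.556152, f(c) = -4.022988 < 0 → new bracket [1.556152, 2.940000]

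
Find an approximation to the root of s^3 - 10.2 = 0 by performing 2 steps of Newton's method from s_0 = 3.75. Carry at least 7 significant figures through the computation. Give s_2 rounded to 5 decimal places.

f'(s) = 3s^2
s_0 = 3.750000: f = 42.534375, f' = 42.187500 → s_1 = 3.750000 - (42.534375)/(42.187500) = 2.741778
s_1 = 2.741778: f = 10.410891, f' = 22.552036 → s_2 = 2.741778 - (10.410891)/(22.552036) = 2.280139

2.28014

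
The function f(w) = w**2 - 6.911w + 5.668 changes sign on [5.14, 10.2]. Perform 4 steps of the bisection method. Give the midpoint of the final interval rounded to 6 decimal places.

5.930625

f(5.140000) = -3.434940, f(10.200000) = 39.215800 (opposite signs)
step 1: m = 7.670000, f(m) = 11.489530 > 0 → root in [5.140000, 7.670000]
step 2: m = 6.405000, f(m) = 2.427070 > 0 → root in [5.140000, 6.405000]
step 3: m = 5.772500, f(m) = -0.903991 < 0 → root in [5.772500, 6.405000]
step 4: m = 6.088750, f(m) = 0.661525 > 0 → root in [5.772500, 6.088750]
Midpoint of [5.772500, 6.088750] = 5.930625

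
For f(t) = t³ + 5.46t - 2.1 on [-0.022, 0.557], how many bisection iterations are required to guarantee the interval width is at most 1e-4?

Initial width b − a = 0.557 − -0.022 = 0.579000.
After n steps the width is (b−a)/2^n; need (b−a)/2^n ≤ 1e-4.
So n ≥ log₂(0.579000/1e-4) = log₂(5790.0000) ≈ 12.4993.
Hence n = 13.

13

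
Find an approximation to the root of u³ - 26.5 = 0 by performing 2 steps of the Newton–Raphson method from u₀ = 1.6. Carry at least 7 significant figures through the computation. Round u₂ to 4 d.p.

3.4444

Newton update: u ← u − f(u)/f'(u).
f'(u) = 3u²
u_0 = 1.600000: f = -22.404000, f' = 7.680000 → u_1 = 1.600000 - (-22.404000)/(7.680000) = 4.517187
u_1 = 4.517187: f = 65.673134, f' = 61.214949 → u_2 = 4.517187 - (65.673134)/(61.214949) = 3.444359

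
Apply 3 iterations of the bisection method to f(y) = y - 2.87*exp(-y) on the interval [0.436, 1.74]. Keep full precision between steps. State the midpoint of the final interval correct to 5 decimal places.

f(0.436000) = -1.419793, f(1.740000) = 1.236256 (opposite signs)
step 1: m = 1.088000, f(m) = 0.121127 > 0 → root in [0.436000, 1.088000]
step 2: m = 0.762000, f(m) = -0.577521 < 0 → root in [0.762000, 1.088000]
step 3: m = 0.925000, f(m) = -0.213045 < 0 → root in [0.925000, 1.088000]
Midpoint of [0.925000, 1.088000] = 1.006500

1.00650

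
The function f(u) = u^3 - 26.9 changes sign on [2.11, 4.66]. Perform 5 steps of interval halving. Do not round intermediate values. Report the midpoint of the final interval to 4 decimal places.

f(2.110000) = -17.506069, f(4.660000) = 74.294696 (opposite signs)
step 1: m = 3.385000, f(m) = 11.886092 > 0 → root in [2.110000, 3.385000]
step 2: m = 2.747500, f(m) = -6.159792 < 0 → root in [2.747500, 3.385000]
step 3: m = 3.066250, f(m) = 1.928542 > 0 → root in [2.747500, 3.066250]
step 4: m = 2.906875, f(m) = -2.337132 < 0 → root in [2.906875, 3.066250]
step 5: m = 2.986562, f(m) = -0.261190 < 0 → root in [2.986562, 3.066250]
Midpoint of [2.986562, 3.066250] = 3.026406

3.0264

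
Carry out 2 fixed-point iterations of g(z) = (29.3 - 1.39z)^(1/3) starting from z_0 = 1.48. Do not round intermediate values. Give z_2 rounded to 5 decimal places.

z_1 = g(1.480000) = 3.008966
z_2 = g(3.008966) = 2.928593

2.92859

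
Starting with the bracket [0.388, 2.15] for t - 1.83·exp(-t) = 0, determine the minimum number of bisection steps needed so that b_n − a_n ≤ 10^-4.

Initial width b − a = 2.15 − 0.388 = 1.762000.
After n steps the width is (b−a)/2^n; need (b−a)/2^n ≤ 10^-4.
So n ≥ log₂(1.762000/10^-4) = log₂(17620.0000) ≈ 14.1049.
Hence n = 15.

15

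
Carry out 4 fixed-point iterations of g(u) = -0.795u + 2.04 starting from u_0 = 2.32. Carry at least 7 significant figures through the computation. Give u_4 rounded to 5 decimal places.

1.60925

u_1 = g(2.320000) = 0.195600
u_2 = g(0.195600) = 1.884498
u_3 = g(1.884498) = 0.541824
u_4 = g(0.541824) = 1.609250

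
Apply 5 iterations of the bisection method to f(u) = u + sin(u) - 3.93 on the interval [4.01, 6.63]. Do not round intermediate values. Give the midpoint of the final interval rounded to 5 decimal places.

f(4.010000) = -0.683301, f(6.630000) = 3.039904 (opposite signs)
step 1: m = 5.320000, f(m) = 0.568986 > 0 → root in [4.010000, 5.320000]
step 2: m = 4.665000, f(m) = -0.263877 < 0 → root in [4.665000, 5.320000]
step 3: m = 4.992500, f(m) = 0.101475 > 0 → root in [4.665000, 4.992500]
step 4: m = 4.828750, f(m) = -0.094488 < 0 → root in [4.828750, 4.992500]
step 5: m = 4.910625, f(m) = 0.000209 > 0 → root in [4.828750, 4.910625]
Midpoint of [4.828750, 4.910625] = 4.869687

4.86969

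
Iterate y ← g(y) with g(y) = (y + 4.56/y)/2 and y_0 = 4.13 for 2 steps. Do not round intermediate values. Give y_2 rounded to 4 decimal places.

y_1 = g(4.130000) = 2.617058
y_2 = g(2.617058) = 2.179736

2.1797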